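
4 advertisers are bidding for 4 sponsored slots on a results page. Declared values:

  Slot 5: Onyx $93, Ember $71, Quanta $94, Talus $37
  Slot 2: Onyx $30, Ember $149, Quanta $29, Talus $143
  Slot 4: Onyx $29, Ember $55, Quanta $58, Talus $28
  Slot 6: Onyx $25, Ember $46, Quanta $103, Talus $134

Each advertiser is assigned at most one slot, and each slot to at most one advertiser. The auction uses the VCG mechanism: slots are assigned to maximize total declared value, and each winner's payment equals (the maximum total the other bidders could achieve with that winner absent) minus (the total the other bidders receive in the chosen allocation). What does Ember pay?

Efficient allocation: Onyx→Slot 5 ($93), Ember→Slot 2 ($149), Quanta→Slot 4 ($58), Talus→Slot 6 ($134); total welfare W = $434.
Ember receives Slot 2 at value $149, so the others get W − 149 = $285.
Without Ember: best allocation of the remaining 3 bidders over all 4 slots is Onyx→Slot 5 ($93), Quanta→Slot 6 ($103), Talus→Slot 2 ($143), total $339.
VCG payment = (others' best without Ember) − (others' welfare with Ember) = 339 − 285 = $54.

Ember pays $54.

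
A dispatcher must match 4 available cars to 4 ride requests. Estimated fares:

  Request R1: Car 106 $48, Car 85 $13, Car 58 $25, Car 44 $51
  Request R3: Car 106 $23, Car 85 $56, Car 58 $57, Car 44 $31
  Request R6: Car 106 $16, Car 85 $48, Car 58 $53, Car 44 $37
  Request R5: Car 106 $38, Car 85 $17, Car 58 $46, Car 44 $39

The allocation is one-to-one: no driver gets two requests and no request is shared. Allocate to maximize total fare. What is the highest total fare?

Maximum total: $198

Optimal: Car 106→Request R5 ($38), Car 85→Request R3 ($56), Car 58→Request R6 ($53), Car 44→Request R1 ($51) — total 38+56+53+51 = $198.
Column-greedy (each request in turn goes to its best remaining driver) gives $194, worse by 4.
Next-best assignment: Car 106→Request R1, Car 85→Request R3, Car 58→Request R6, Car 44→Request R5 = $196.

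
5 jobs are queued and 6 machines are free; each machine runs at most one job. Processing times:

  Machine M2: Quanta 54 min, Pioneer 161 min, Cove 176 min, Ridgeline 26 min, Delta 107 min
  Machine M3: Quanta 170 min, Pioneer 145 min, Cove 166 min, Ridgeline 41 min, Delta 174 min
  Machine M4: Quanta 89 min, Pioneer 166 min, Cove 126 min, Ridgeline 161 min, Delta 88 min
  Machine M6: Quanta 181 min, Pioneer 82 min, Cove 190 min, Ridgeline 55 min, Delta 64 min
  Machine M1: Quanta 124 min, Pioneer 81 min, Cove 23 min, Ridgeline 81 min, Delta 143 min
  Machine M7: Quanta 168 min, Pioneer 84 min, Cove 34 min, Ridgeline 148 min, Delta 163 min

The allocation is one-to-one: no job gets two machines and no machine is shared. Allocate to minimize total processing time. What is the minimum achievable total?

This is a one-to-one assignment (minimum-cost bipartite matching).
Optimal: Quanta→Machine M2 (54 min), Pioneer→Machine M7 (84 min), Cove→Machine M1 (23 min), Ridgeline→Machine M3 (41 min), Delta→Machine M6 (64 min) — total 54+84+23+41+64 = 266 min.
Row-greedy (each job in turn takes its cheapest remaining machine) gives 274 min, worse by 8.
Next-best assignment: Quanta→Machine M2, Pioneer→Machine M1, Cove→Machine M7, Ridgeline→Machine M3, Delta→Machine M6 = 274 min.

Minimum total: 266 min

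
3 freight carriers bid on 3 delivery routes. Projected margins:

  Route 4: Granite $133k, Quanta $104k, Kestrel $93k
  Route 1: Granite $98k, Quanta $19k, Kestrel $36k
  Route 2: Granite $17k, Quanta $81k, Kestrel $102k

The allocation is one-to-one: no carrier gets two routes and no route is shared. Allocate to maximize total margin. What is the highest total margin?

This is the linear assignment problem.
Optimal: Granite→Route 1 ($98k), Quanta→Route 4 ($104k), Kestrel→Route 2 ($102k) — total 98+104+102 = $304k.
Max-entry greedy (repeatedly take the single best remaining cell) gives $254k, worse by 50.
Swapping Kestrel↔Quanta (Kestrel→Route 4 $93k, Quanta→Route 2 $81k) loses 32.
No other one-to-one assignment exceeds $304k.

Max total: $304k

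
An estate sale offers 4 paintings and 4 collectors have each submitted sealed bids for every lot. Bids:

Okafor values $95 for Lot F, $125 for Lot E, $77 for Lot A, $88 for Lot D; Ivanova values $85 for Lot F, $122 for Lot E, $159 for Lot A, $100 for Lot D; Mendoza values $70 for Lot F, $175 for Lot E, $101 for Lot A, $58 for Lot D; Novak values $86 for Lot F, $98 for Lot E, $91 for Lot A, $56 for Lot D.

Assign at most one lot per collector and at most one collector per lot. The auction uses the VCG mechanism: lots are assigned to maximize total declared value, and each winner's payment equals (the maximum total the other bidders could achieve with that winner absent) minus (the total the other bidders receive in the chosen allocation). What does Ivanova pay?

Ivanova pays $12.

Efficient allocation: Okafor→Lot D ($88), Ivanova→Lot A ($159), Mendoza→Lot E ($175), Novak→Lot F ($86); total welfare W = $508.
Ivanova receives Lot A at value $159, so the others get W − 159 = $349.
Without Ivanova: best allocation of the remaining 3 bidders over all 4 lots is Okafor→Lot F ($95), Mendoza→Lot E ($175), Novak→Lot A ($91), total $361.
VCG payment = (others' best without Ivanova) − (others' welfare with Ivanova) = 361 − 349 = $12.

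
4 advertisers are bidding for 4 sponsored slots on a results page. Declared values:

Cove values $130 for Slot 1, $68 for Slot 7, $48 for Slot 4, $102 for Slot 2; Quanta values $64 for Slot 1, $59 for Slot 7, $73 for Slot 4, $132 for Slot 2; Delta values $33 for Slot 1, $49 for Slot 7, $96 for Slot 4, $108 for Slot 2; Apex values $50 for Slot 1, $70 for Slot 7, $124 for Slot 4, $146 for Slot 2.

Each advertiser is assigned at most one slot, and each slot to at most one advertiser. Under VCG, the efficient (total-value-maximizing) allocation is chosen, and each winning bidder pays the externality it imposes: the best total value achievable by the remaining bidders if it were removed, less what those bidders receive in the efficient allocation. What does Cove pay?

Efficient allocation: Cove→Slot 1 ($130), Quanta→Slot 2 ($132), Delta→Slot 7 ($49), Apex→Slot 4 ($124); total welfare W = $435.
Cove receives Slot 1 at value $130, so the others get W − 130 = $305.
Without Cove: best allocation of the remaining 3 bidders over all 4 slots is Quanta→Slot 1 ($64), Delta→Slot 4 ($96), Apex→Slot 2 ($146), total $306.
VCG payment = (others' best without Cove) − (others' welfare with Cove) = 306 − 305 = $1.

Cove pays $1.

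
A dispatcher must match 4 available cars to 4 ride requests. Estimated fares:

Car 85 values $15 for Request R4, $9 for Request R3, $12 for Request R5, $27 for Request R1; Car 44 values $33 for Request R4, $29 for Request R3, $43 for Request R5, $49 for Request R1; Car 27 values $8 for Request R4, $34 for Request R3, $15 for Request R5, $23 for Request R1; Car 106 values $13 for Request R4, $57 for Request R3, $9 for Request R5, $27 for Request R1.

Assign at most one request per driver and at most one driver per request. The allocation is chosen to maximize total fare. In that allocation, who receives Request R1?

Car 27 receives Request R1.

Optimal: Car 85→Request R4 ($15), Car 44→Request R5 ($43), Car 27→Request R1 ($23), Car 106→Request R3 ($57) — total 15+43+23+57 = $138.
Max-entry greedy (repeatedly take the single best remaining cell) gives $136, worse by 2.
Next-best assignment: Car 85→Request R4, Car 44→Request R1, Car 27→Request R5, Car 106→Request R3 = $136.
Car 27's own top request is Request R3 ($34), but forcing Car 27→Request R3 and reassigning the rest optimally gives only $119 — worse by 19.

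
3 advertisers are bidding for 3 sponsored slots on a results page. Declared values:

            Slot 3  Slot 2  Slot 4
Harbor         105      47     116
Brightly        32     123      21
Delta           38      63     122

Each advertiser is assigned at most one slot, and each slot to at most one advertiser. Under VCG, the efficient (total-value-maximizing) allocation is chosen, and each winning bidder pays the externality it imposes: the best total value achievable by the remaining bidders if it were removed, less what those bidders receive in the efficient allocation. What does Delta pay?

Delta pays $11.

Efficient allocation: Harbor→Slot 3 ($105), Brightly→Slot 2 ($123), Delta→Slot 4 ($122); total welfare W = $350.
Delta receives Slot 4 at value $122, so the others get W − 122 = $228.
Without Delta: best allocation of the remaining 2 bidders over all 3 slots is Harbor→Slot 4 ($116), Brightly→Slot 2 ($123), total $239.
VCG payment = (others' best without Delta) − (others' welfare with Delta) = 239 − 228 = $11.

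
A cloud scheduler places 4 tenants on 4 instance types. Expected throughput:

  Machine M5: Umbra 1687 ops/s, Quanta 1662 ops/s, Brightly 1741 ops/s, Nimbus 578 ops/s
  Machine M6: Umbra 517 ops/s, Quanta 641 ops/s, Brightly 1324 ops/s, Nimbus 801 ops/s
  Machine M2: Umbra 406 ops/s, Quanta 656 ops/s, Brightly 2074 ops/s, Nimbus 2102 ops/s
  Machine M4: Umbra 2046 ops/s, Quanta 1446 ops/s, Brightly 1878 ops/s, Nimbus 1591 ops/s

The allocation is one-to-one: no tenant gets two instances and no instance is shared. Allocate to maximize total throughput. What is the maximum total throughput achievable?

Treat this as an assignment problem: match each tenant to one instance.
Optimal: Umbra→Machine M4 (2046 ops/s), Quanta→Machine M5 (1662 ops/s), Brightly→Machine M6 (1324 ops/s), Nimbus→Machine M2 (2102 ops/s) — total 2046+1662+1324+2102 = 7134 ops/s.
Max-entry greedy (repeatedly take the single best remaining cell) gives 6530 ops/s, worse by 604.

Max total: 7134 ops/s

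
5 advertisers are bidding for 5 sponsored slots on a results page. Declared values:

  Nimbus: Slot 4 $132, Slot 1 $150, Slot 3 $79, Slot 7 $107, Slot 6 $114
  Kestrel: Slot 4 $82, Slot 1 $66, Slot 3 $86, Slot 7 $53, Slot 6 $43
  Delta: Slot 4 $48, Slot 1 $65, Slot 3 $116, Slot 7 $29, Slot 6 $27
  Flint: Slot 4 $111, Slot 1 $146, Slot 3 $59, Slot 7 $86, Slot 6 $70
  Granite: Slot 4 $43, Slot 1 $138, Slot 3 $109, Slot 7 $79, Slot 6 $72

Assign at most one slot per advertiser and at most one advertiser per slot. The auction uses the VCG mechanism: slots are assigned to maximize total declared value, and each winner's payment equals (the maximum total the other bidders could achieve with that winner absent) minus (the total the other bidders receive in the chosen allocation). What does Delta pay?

Delta pays $30.

Efficient allocation: Nimbus→Slot 6 ($114), Kestrel→Slot 4 ($82), Delta→Slot 3 ($116), Flint→Slot 1 ($146), Granite→Slot 7 ($79); total welfare W = $537.
Delta receives Slot 3 at value $116, so the others get W − 116 = $421.
Without Delta: best allocation of the remaining 4 bidders over all 5 slots is Nimbus→Slot 6 ($114), Kestrel→Slot 4 ($82), Flint→Slot 1 ($146), Granite→Slot 3 ($109), total $451.
VCG payment = (others' best without Delta) − (others' welfare with Delta) = 451 − 421 = $30.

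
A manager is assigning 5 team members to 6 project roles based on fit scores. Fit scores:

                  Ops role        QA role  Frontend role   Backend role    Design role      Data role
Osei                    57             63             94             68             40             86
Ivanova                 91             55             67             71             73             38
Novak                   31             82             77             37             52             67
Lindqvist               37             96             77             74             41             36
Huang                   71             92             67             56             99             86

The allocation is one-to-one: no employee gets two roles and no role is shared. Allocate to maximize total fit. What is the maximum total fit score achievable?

Maximum total: 449 pts

Treat this as an assignment problem: match each employee to one role.
Optimal: Osei→Data role (86 pts), Ivanova→Ops role (91 pts), Novak→Frontend role (77 pts), Lindqvist→QA role (96 pts), Huang→Design role (99 pts) — total 86+91+77+96+99 = 449 pts.
Row-greedy (each employee in turn takes its best remaining role) gives 440 pts, worse by 9.
Swapping Ivanova↔Novak (Ivanova→Frontend role 67 pts, Novak→Ops role 31 pts) loses 70.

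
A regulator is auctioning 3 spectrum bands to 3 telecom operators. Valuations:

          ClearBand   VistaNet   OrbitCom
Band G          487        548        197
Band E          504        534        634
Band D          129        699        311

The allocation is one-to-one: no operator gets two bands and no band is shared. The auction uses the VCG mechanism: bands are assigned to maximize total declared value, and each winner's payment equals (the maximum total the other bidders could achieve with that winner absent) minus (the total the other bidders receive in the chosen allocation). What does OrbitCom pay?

Efficient allocation: ClearBand→Band G ($487M), VistaNet→Band D ($699M), OrbitCom→Band E ($634M); total welfare W = $1820M.
OrbitCom receives Band E at value $634M, so the others get W − 634 = $1186M.
Without OrbitCom: best allocation of the remaining 2 bidders over all 3 bands is ClearBand→Band E ($504M), VistaNet→Band D ($699M), total $1203M.
VCG payment = (others' best without OrbitCom) − (others' welfare with OrbitCom) = 1203 − 1186 = $17M.

OrbitCom pays $17M.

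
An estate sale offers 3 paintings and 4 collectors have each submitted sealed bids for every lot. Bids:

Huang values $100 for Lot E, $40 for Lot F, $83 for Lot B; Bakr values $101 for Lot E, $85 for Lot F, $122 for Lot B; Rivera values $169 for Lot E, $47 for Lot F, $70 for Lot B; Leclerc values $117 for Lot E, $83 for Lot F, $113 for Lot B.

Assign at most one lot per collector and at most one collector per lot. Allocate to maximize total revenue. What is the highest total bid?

Max total: $374

Optimal: Rivera→Lot E ($169), Leclerc→Lot F ($83), Bakr→Lot B ($122) — total 169+83+122 = $374.
Next-best assignment: Rivera→Lot E, Bakr→Lot F, Leclerc→Lot B = $367.
Every other assignment is strictly worse.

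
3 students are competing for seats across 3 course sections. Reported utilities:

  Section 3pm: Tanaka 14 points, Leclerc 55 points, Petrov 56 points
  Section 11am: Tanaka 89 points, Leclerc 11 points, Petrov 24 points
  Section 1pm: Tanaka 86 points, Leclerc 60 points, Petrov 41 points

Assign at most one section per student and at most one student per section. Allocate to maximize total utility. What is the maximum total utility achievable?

Maximum total: 205 points

Optimal: Tanaka→Section 11am (89 points), Leclerc→Section 1pm (60 points), Petrov→Section 3pm (56 points) — total 89+60+56 = 205 points.
Next-best assignment: Tanaka→Section 11am, Leclerc→Section 3pm, Petrov→Section 1pm = 185 points.
Swapping Tanaka↔Petrov (Tanaka→Section 3pm 14 points, Petrov→Section 11am 24 points) loses 107.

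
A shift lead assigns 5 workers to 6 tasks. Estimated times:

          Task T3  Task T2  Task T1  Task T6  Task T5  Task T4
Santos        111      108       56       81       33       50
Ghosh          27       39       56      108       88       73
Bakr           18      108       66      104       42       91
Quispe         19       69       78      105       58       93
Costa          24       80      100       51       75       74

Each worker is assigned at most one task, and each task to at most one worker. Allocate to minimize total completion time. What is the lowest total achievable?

Minimum total: 201 min

Optimal: Santos→Task T4 (50 min), Ghosh→Task T2 (39 min), Bakr→Task T5 (42 min), Quispe→Task T3 (19 min), Costa→Task T6 (51 min) — total 50+39+42+19+51 = 201 min.
Min-entry greedy (repeatedly take the single cheapest remaining cell) gives 219 min, worse by 18.
Swapping Bakr↔Costa (Bakr→Task T6 104 min, Costa→Task T5 75 min) adds 86.
No other one-to-one assignment undercuts 201 min.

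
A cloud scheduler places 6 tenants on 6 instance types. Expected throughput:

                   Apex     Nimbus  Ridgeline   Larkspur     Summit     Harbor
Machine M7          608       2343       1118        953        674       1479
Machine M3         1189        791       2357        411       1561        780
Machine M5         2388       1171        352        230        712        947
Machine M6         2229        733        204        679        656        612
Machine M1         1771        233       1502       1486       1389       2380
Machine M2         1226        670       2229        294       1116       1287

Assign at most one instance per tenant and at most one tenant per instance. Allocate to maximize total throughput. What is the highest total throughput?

Optimal: Apex→Machine M5 (2388 ops/s), Nimbus→Machine M7 (2343 ops/s), Ridgeline→Machine M2 (2229 ops/s), Larkspur→Machine M6 (679 ops/s), Summit→Machine M3 (1561 ops/s), Harbor→Machine M1 (2380 ops/s) — total 2388+2343+2229+679+1561+2380 = 11580 ops/s.
Max-entry greedy (repeatedly take the single best remaining cell) gives 11263 ops/s, worse by 317.
Next-best assignment: Apex→Machine M5, Nimbus→Machine M7, Ridgeline→Machine M3, Larkspur→Machine M6, Summit→Machine M2, Harbor→Machine M1 = 11263 ops/s.
Every other assignment is strictly worse.

Max total: 11580 ops/s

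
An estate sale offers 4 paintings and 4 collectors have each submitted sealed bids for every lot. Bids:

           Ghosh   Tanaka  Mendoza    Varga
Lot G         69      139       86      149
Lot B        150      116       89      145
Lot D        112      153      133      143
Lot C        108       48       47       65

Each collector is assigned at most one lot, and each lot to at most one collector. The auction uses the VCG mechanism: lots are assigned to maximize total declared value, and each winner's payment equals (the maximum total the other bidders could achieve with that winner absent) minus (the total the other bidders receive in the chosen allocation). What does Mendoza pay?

Mendoza pays $60.

Efficient allocation: Ghosh→Lot C ($108), Tanaka→Lot G ($139), Mendoza→Lot D ($133), Varga→Lot B ($145); total welfare W = $525.
Mendoza receives Lot D at value $133, so the others get W − 133 = $392.
Without Mendoza: best allocation of the remaining 3 bidders over all 4 lots is Ghosh→Lot B ($150), Tanaka→Lot D ($153), Varga→Lot G ($149), total $452.
VCG payment = (others' best without Mendoza) − (others' welfare with Mendoza) = 452 − 392 = $60.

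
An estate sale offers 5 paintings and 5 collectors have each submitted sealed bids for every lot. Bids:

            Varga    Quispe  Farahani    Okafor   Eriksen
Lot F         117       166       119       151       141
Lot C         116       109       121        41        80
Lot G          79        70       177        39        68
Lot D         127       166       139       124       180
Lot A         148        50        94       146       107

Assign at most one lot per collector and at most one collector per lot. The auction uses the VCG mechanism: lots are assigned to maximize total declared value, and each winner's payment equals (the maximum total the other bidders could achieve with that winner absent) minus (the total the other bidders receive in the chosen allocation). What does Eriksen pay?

Eriksen pays $37.

Efficient allocation: Varga→Lot C ($116), Quispe→Lot F ($166), Farahani→Lot G ($177), Okafor→Lot A ($146), Eriksen→Lot D ($180); total welfare W = $785.
Eriksen receives Lot D at value $180, so the others get W − 180 = $605.
Without Eriksen: best allocation of the remaining 4 bidders over all 5 lots is Varga→Lot A ($148), Quispe→Lot D ($166), Farahani→Lot G ($177), Okafor→Lot F ($151), total $642.
VCG payment = (others' best without Eriksen) − (others' welfare with Eriksen) = 642 − 605 = $37.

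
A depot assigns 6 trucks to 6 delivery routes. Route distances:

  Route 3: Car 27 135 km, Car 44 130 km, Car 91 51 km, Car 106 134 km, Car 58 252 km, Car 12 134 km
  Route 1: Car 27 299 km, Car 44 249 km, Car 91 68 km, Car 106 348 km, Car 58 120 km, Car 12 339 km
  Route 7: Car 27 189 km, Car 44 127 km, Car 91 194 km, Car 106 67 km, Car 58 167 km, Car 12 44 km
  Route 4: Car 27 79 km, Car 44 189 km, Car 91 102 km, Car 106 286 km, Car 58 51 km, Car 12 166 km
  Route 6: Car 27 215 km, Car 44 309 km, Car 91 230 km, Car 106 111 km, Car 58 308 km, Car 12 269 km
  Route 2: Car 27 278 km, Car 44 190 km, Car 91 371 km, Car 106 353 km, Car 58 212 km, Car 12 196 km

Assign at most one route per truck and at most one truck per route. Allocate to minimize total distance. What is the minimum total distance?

Optimal: Car 27→Route 4 (79 km), Car 44→Route 2 (190 km), Car 91→Route 3 (51 km), Car 106→Route 6 (111 km), Car 58→Route 1 (120 km), Car 12→Route 7 (44 km) — total 79+190+51+111+120+44 = 595 km.
Next-best assignment: Car 27→Route 3, Car 44→Route 2, Car 91→Route 1, Car 106→Route 6, Car 58→Route 4, Car 12→Route 7 = 599 km.
Swapping Car 44↔Car 106 (Car 44→Route 6 309 km, Car 106→Route 2 353 km) adds 361.

Min total: 595 km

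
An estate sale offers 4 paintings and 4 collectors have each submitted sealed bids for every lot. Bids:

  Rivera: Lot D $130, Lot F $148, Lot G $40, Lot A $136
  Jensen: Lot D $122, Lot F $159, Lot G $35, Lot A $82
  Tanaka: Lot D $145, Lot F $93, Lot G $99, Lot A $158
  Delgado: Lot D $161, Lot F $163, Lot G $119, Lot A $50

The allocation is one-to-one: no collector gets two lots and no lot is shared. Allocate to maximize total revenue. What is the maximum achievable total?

Maximum total: $566

Optimal: Rivera→Lot D ($130), Jensen→Lot F ($159), Tanaka→Lot A ($158), Delgado→Lot G ($119) — total 130+159+158+119 = $566.
Max-entry greedy (repeatedly take the single best remaining cell) gives $486, worse by 80.
Swapping Jensen↔Delgado (Jensen→Lot G $35, Delgado→Lot F $163) loses 80.
Checked against all permutations: $566 is optimal.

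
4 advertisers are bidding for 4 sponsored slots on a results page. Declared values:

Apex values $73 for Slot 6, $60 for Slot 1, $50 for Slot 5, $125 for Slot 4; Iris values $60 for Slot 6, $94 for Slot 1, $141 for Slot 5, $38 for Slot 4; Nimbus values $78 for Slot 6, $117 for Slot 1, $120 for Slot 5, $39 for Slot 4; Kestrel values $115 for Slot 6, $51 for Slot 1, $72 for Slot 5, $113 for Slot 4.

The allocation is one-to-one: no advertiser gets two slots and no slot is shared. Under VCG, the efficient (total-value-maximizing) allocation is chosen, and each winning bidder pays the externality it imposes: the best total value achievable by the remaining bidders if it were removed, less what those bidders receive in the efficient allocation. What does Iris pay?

Efficient allocation: Apex→Slot 4 ($125), Iris→Slot 5 ($141), Nimbus→Slot 1 ($117), Kestrel→Slot 6 ($115); total welfare W = $498.
Iris receives Slot 5 at value $141, so the others get W − 141 = $357.
Without Iris: best allocation of the remaining 3 bidders over all 4 slots is Apex→Slot 4 ($125), Nimbus→Slot 5 ($120), Kestrel→Slot 6 ($115), total $360.
VCG payment = (others' best without Iris) − (others' welfare with Iris) = 360 − 357 = $3.

Iris pays $3.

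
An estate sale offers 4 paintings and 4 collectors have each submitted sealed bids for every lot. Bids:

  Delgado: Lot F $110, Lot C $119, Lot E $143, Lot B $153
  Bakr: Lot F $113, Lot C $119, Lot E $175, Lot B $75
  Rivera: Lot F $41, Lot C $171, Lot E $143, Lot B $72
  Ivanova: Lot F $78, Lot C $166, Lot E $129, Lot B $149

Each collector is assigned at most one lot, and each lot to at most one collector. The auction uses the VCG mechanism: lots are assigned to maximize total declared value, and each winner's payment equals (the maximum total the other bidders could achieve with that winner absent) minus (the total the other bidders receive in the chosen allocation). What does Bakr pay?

Bakr pays $33.

Efficient allocation: Delgado→Lot F ($110), Bakr→Lot E ($175), Rivera→Lot C ($171), Ivanova→Lot B ($149); total welfare W = $605.
Bakr receives Lot E at value $175, so the others get W − 175 = $430.
Without Bakr: best allocation of the remaining 3 bidders over all 4 lots is Delgado→Lot E ($143), Rivera→Lot C ($171), Ivanova→Lot B ($149), total $463.
VCG payment = (others' best without Bakr) − (others' welfare with Bakr) = 463 − 430 = $33.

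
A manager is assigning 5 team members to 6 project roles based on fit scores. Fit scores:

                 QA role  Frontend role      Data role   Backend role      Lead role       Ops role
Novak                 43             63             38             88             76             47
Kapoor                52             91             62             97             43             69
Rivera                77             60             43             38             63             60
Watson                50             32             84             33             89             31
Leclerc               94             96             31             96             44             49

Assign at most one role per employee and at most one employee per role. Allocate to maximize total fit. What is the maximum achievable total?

Maximum total: 430 pts

This is a one-to-one assignment (maximum-weight bipartite matching).
Optimal: Novak→Lead role (76 pts), Kapoor→Backend role (97 pts), Rivera→QA role (77 pts), Watson→Data role (84 pts), Leclerc→Frontend role (96 pts) — total 76+97+77+84+96 = 430 pts.
Column-greedy (each role in turn goes to its best remaining employee) gives 420 pts, worse by 10.
Next-best assignment: Novak→Lead role, Kapoor→Frontend role, Rivera→QA role, Watson→Data role, Leclerc→Backend role = 424 pts.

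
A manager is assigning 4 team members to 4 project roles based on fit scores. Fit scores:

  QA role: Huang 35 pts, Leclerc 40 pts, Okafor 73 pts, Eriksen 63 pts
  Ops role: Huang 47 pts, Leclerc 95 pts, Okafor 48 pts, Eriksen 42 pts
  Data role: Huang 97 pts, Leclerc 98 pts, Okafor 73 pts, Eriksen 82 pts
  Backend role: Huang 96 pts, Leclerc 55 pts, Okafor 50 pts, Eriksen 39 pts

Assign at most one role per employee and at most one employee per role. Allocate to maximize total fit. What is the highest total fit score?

This is a one-to-one assignment (maximum-weight bipartite matching).
Optimal: Huang→Backend role (96 pts), Leclerc→Ops role (95 pts), Okafor→QA role (73 pts), Eriksen→Data role (82 pts) — total 96+95+73+82 = 346 pts.
Column-greedy (each role in turn goes to its best remaining employee) gives 304 pts, worse by 42.
No other one-to-one assignment exceeds 346 pts.

Maximum total: 346 pts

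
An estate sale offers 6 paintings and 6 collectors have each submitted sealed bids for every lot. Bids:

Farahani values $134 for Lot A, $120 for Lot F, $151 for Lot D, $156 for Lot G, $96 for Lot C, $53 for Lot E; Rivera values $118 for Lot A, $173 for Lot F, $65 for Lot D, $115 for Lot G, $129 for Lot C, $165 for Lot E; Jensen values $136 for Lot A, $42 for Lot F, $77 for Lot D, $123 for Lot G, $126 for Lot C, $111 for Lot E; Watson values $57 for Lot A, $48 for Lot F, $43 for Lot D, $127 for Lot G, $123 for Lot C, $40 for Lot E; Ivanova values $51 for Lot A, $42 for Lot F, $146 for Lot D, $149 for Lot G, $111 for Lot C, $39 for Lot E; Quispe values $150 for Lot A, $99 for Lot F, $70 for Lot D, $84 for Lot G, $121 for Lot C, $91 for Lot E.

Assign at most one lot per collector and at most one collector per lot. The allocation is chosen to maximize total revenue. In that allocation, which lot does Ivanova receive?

Treat this as an assignment problem: match each collector to one lot.
Optimal: Farahani→Lot G ($156), Rivera→Lot F ($173), Jensen→Lot E ($111), Watson→Lot C ($123), Ivanova→Lot D ($146), Quispe→Lot A ($150) — total 156+173+111+123+146+150 = $859.
Max-entry greedy (repeatedly take the single best remaining cell) gives $791, worse by 68.
Ivanova's own top lot is Lot G ($149), but forcing Ivanova→Lot G and reassigning the rest optimally gives only $857 — worse by 2.

Ivanova receives Lot D.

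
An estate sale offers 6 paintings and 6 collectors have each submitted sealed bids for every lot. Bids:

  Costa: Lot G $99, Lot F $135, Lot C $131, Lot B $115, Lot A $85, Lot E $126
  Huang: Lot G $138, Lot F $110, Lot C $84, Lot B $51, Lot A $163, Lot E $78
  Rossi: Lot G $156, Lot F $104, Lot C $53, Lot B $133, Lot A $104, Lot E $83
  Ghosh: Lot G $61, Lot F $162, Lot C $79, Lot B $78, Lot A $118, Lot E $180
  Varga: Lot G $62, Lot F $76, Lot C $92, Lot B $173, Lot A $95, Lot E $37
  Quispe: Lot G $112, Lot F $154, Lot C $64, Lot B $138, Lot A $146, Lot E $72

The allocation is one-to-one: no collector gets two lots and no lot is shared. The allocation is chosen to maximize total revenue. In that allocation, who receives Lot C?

Optimal: Costa→Lot C ($131), Huang→Lot A ($163), Rossi→Lot G ($156), Ghosh→Lot E ($180), Varga→Lot B ($173), Quispe→Lot F ($154) — total 131+163+156+180+173+154 = $957.
Column-greedy (each lot in turn goes to its best remaining collector) gives $857, worse by 100.
Next-best assignment: Costa→Lot C, Huang→Lot F, Rossi→Lot G, Ghosh→Lot E, Varga→Lot B, Quispe→Lot A = $896.
Swapping Huang↔Rossi (Huang→Lot G $138, Rossi→Lot A $104) loses 77.
No other one-to-one assignment exceeds $957.
Costa's own top lot is Lot F ($135), but forcing Costa→Lot F and reassigning the rest optimally gives only $874 — worse by 83.

Costa receives Lot C.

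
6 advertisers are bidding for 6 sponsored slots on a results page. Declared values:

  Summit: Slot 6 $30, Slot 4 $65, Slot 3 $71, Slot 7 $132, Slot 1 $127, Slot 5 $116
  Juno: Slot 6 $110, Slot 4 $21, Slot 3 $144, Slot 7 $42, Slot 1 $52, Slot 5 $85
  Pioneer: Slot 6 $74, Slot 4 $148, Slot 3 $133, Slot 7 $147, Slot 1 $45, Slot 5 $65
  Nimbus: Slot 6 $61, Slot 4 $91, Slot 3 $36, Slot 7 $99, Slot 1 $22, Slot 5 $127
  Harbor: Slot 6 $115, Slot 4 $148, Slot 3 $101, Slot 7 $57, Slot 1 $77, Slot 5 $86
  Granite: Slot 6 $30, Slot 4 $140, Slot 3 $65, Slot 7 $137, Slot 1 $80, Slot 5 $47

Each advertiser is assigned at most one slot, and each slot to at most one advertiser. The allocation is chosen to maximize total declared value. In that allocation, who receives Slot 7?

Optimal: Summit→Slot 1 ($127), Juno→Slot 3 ($144), Pioneer→Slot 7 ($147), Nimbus→Slot 5 ($127), Harbor→Slot 6 ($115), Granite→Slot 4 ($140) — total 127+144+147+127+115+140 = $800.
Swapping Juno↔Granite (Juno→Slot 4 $21, Granite→Slot 3 $65) loses 198.
No other one-to-one assignment exceeds $800.
Pioneer's own top slot is Slot 4 ($148), but forcing Pioneer→Slot 4 and reassigning the rest optimally gives only $798 — worse by 2.

Pioneer receives Slot 7.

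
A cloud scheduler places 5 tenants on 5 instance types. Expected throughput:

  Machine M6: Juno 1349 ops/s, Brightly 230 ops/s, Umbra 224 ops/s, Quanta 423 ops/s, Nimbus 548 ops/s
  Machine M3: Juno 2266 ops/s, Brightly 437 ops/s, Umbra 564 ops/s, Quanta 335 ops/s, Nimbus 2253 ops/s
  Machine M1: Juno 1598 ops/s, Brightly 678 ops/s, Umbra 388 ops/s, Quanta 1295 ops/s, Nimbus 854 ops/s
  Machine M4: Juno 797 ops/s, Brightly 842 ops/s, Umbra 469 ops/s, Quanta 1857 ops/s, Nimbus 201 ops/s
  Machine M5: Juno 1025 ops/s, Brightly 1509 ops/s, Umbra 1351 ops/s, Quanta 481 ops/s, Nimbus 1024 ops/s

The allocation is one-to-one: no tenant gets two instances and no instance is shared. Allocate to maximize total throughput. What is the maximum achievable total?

This is the linear assignment problem.
Optimal: Juno→Machine M6 (1349 ops/s), Brightly→Machine M1 (678 ops/s), Umbra→Machine M5 (1351 ops/s), Quanta→Machine M4 (1857 ops/s), Nimbus→Machine M3 (2253 ops/s) — total 1349+678+1351+1857+2253 = 7488 ops/s.
Column-greedy (each instance in turn goes to its best remaining tenant) gives 7090 ops/s, worse by 398.
Next-best assignment: Juno→Machine M1, Brightly→Machine M5, Umbra→Machine M6, Quanta→Machine M4, Nimbus→Machine M3 = 7441 ops/s.
No other one-to-one assignment exceeds 7488 ops/s.

Max total: 7488 ops/s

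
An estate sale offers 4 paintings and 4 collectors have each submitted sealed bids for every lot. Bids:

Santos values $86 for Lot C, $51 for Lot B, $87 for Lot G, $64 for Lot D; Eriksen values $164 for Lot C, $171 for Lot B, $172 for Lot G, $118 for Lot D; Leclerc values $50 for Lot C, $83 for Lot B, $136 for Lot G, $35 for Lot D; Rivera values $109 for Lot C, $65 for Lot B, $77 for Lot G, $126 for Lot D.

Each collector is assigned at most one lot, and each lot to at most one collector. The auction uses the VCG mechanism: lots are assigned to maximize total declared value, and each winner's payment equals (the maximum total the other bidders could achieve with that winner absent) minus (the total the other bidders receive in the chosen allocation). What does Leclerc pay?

Leclerc pays $1.

Efficient allocation: Santos→Lot C ($86), Eriksen→Lot B ($171), Leclerc→Lot G ($136), Rivera→Lot D ($126); total welfare W = $519.
Leclerc receives Lot G at value $136, so the others get W − 136 = $383.
Without Leclerc: best allocation of the remaining 3 bidders over all 4 lots is Santos→Lot C ($86), Eriksen→Lot G ($172), Rivera→Lot D ($126), total $384.
VCG payment = (others' best without Leclerc) − (others' welfare with Leclerc) = 384 − 383 = $1.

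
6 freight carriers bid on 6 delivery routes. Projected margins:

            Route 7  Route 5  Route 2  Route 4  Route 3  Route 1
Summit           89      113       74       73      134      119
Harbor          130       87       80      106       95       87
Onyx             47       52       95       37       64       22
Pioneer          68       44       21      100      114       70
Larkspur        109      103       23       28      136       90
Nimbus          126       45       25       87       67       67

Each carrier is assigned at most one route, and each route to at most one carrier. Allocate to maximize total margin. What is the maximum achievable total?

Optimal: Summit→Route 1 ($119k), Harbor→Route 5 ($87k), Onyx→Route 2 ($95k), Pioneer→Route 4 ($100k), Larkspur→Route 3 ($136k), Nimbus→Route 7 ($126k) — total 119+87+95+100+136+126 = $663k.
Max-entry greedy (repeatedly take the single best remaining cell) gives $625k, worse by 38.
No other one-to-one assignment exceeds $663k.

Max total: $663k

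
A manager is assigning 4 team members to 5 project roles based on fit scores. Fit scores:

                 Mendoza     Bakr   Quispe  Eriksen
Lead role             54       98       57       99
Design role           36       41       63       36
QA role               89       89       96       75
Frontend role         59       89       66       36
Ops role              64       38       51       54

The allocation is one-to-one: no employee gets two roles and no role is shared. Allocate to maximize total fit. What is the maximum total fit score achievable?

Maximum total: 348 pts

This is the linear assignment problem.
Optimal: Mendoza→Ops role (64 pts), Bakr→Frontend role (89 pts), Quispe→QA role (96 pts), Eriksen→Lead role (99 pts) — total 64+89+96+99 = 348 pts.
Swapping Mendoza↔Eriksen (Mendoza→Lead role 54 pts, Eriksen→Ops role 54 pts) loses 55.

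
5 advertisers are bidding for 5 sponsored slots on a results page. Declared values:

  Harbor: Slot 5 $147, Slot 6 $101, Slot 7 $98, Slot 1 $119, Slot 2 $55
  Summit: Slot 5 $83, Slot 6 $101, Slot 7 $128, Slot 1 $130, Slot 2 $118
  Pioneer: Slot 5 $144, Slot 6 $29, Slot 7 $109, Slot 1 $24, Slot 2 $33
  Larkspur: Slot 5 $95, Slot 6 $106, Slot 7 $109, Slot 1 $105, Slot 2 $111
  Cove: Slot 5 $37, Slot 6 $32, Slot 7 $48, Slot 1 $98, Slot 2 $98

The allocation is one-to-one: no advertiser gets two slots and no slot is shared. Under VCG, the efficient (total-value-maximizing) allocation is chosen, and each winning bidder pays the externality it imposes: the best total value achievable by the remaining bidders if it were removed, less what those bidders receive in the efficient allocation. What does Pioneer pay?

Efficient allocation: Harbor→Slot 1 ($119), Summit→Slot 7 ($128), Pioneer→Slot 5 ($144), Larkspur→Slot 6 ($106), Cove→Slot 2 ($98); total welfare W = $595.
Pioneer receives Slot 5 at value $144, so the others get W − 144 = $451.
Without Pioneer: best allocation of the remaining 4 bidders over all 5 slots is Harbor→Slot 5 ($147), Summit→Slot 7 ($128), Larkspur→Slot 2 ($111), Cove→Slot 1 ($98), total $484.
VCG payment = (others' best without Pioneer) − (others' welfare with Pioneer) = 484 − 451 = $33.

Pioneer pays $33.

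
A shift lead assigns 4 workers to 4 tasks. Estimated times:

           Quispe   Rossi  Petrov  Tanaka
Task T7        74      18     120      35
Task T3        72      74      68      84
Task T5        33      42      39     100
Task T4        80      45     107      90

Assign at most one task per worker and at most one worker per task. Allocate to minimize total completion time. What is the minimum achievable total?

Optimal: Quispe→Task T5 (33 min), Rossi→Task T4 (45 min), Petrov→Task T3 (68 min), Tanaka→Task T7 (35 min) — total 33+45+68+35 = 181 min.
Next-best assignment: Quispe→Task T3, Rossi→Task T4, Petrov→Task T5, Tanaka→Task T7 = 191 min.
Swapping Rossi↔Quispe (Rossi→Task T5 42 min, Quispe→Task T4 80 min) adds 44.
Checked against all permutations: 181 min is optimal.

Minimum total: 181 min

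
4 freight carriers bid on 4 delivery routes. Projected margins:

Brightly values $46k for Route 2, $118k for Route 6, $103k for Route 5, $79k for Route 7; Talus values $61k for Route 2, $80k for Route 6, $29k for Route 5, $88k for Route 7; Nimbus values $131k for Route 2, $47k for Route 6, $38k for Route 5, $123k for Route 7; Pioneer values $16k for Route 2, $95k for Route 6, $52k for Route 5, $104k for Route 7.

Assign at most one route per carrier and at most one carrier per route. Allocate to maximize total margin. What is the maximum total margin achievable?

Max total: $418k

Optimal: Brightly→Route 5 ($103k), Talus→Route 6 ($80k), Nimbus→Route 2 ($131k), Pioneer→Route 7 ($104k) — total 103+80+131+104 = $418k.
Swapping Nimbus↔Talus (Nimbus→Route 6 $47k, Talus→Route 2 $61k) loses 103.
Checked against all permutations: $418k is optimal.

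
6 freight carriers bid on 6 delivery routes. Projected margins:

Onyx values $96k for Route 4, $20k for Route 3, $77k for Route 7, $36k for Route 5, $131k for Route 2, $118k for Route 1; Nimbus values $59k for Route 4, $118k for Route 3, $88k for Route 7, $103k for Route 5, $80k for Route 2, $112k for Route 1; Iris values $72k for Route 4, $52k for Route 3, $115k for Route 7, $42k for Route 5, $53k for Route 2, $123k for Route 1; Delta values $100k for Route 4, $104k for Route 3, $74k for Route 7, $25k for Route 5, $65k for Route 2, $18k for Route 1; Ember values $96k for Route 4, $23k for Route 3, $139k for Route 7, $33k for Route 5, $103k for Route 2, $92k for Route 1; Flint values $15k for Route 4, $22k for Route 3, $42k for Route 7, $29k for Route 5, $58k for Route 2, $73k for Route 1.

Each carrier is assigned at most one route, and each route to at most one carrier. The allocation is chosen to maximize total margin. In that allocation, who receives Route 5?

Flint receives Route 5.

This is the linear assignment problem.
Optimal: Onyx→Route 2 ($131k), Nimbus→Route 3 ($118k), Iris→Route 1 ($123k), Delta→Route 4 ($100k), Ember→Route 7 ($139k), Flint→Route 5 ($29k) — total 131+118+123+100+139+29 = $640k.
Column-greedy (each route in turn goes to its best remaining carrier) gives $603k, worse by 37.
Swapping Nimbus↔Delta (Nimbus→Route 4 $59k, Delta→Route 3 $104k) loses 55.
No other one-to-one assignment exceeds $640k.
Flint's own top route is Route 1 ($73k), but forcing Flint→Route 1 and reassigning the rest optimally gives only $622k — worse by 18.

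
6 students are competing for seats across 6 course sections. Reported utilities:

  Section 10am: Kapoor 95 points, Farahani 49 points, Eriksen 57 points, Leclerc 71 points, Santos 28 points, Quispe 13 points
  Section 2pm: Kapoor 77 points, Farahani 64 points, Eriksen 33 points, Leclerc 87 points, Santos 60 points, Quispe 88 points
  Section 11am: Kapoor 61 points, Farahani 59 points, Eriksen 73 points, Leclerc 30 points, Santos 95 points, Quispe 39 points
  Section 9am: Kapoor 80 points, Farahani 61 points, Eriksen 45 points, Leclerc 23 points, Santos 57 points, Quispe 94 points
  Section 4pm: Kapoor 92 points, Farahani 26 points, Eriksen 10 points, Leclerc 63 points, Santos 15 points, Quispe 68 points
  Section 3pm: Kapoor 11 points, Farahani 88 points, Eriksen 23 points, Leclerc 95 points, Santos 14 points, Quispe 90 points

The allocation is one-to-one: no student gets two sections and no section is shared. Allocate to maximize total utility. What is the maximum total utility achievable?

Maximum total: 513 points

Optimal: Kapoor→Section 4pm (92 points), Farahani→Section 3pm (88 points), Eriksen→Section 10am (57 points), Leclerc→Section 2pm (87 points), Santos→Section 11am (95 points), Quispe→Section 9am (94 points) — total 92+88+57+87+95+94 = 513 points.
Max-entry greedy (repeatedly take the single best remaining cell) gives 453 points, worse by 60.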